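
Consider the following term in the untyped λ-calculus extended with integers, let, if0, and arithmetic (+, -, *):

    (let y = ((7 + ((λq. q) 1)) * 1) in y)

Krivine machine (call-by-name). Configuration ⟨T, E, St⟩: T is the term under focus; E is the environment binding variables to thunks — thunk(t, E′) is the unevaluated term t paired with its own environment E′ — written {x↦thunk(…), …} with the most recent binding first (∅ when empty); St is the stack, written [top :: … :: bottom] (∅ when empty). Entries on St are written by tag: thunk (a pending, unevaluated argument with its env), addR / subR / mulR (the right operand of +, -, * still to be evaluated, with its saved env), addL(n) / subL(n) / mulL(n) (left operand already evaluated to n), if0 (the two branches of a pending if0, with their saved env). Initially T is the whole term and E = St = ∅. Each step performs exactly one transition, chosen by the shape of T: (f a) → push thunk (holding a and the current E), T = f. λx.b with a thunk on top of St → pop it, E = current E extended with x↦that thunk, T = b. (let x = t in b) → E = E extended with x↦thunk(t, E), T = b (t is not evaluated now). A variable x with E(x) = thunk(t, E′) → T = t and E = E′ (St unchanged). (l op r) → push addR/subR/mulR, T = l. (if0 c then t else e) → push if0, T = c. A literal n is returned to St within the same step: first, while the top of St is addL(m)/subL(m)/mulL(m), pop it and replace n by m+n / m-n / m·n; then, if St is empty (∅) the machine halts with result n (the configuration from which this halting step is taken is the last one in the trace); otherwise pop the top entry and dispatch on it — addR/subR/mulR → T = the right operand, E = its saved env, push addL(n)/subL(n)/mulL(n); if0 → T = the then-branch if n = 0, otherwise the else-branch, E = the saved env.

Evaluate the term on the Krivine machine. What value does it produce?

Answer: 8

Execution trace:
[0] ⟨T=(let y = ((7 + ((λq. q) 1)) * 1) in y); E=∅; St=∅⟩
[1] ⟨T=y; E={y↦thunk(((7 + ((λq. q) 1)) * 1), ∅)}; St=∅⟩
[2] ⟨T=((7 + ((λq. q) 1)) * 1); E=∅; St=∅⟩
[3] ⟨T=(7 + ((λq. q) 1)); E=∅; St=[mulR]⟩
[4] ⟨T=7; E=∅; St=[addR :: mulR]⟩
[5] ⟨T=((λq. q) 1); E=∅; St=[addL(7) :: mulR]⟩
[6] ⟨T=(λq. q); E=∅; St=[thunk :: addL(7) :: mulR]⟩
[7] ⟨T=q; E={q↦thunk(1, ∅)}; St=[addL(7) :: mulR]⟩
[8] ⟨T=1; E=∅; St=[addL(7) :: mulR]⟩
[9] ⟨T=1; E=∅; St=[mulL(8)]⟩
→ final value 8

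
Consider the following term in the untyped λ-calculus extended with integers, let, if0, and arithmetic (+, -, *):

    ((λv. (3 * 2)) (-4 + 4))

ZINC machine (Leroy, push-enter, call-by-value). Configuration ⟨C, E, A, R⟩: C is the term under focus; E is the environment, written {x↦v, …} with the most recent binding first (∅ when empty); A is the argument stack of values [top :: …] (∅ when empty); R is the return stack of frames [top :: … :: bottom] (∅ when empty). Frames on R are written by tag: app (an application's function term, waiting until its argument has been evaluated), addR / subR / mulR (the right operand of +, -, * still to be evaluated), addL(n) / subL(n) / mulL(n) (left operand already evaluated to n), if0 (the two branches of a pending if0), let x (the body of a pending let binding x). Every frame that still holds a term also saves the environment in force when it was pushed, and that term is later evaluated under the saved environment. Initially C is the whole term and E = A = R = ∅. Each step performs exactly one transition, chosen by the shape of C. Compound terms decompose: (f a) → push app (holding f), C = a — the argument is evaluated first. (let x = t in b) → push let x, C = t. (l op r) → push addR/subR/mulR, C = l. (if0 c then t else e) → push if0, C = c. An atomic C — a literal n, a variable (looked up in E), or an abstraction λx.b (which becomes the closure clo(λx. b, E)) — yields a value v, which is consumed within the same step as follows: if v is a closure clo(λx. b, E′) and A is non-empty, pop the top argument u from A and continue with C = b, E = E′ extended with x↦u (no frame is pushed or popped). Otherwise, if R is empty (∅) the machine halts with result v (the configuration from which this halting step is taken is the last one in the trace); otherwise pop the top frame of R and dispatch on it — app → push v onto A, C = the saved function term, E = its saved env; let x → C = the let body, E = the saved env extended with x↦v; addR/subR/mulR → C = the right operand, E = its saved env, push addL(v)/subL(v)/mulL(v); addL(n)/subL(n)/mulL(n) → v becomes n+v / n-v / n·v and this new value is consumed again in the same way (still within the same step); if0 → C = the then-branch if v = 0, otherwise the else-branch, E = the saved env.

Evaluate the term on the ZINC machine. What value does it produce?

Answer: 6

Machine steps:
t=0: <C=((λv. (3 * 2)) (-4 + 4)), E=∅, A=∅, R=∅>
t=1: <C=(-4 + 4), E=∅, A=∅, R=[app]>
t=2: <C=-4, E=∅, A=∅, R=[addR :: app]>
t=3: <C=4, E=∅, A=∅, R=[addL(-4) :: app]>
t=4: <C=(λv. (3 * 2)), E=∅, A=[0], R=∅>
t=5: <C=(3 * 2), E={v↦0}, A=∅, R=∅>
t=6: <C=3, E={v↦0}, A=∅, R=[mulR]>
t=7: <C=2, E={v↦0}, A=∅, R=[mulL(3)]>
→ final value 6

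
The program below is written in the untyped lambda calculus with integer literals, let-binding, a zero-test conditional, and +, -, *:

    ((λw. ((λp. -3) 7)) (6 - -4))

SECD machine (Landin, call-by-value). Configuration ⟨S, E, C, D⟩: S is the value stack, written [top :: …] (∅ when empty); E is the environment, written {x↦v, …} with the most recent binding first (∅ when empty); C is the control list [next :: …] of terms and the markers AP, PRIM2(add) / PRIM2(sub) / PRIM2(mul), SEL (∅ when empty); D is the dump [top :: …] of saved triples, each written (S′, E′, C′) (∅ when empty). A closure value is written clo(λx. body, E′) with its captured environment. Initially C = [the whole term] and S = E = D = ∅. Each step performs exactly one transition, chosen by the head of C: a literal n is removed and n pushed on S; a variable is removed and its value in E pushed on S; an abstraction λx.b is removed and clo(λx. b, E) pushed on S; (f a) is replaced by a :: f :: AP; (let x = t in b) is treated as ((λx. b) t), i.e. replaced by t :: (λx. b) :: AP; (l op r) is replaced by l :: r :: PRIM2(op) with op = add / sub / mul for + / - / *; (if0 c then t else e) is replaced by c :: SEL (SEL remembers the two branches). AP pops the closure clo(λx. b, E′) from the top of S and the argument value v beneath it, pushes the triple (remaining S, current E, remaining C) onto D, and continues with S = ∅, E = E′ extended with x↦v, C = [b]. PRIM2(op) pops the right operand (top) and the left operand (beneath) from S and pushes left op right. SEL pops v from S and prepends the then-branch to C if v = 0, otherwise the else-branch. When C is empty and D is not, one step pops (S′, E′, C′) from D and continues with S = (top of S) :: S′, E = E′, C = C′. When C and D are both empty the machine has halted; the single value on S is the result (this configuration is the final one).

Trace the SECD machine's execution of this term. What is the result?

[0] [S=∅ | E=∅ | C=[((λw. ((λp. -3) 7)) (6 - -4))] | D=∅]
[1] [S=∅ | E=∅ | C=[(6 - -4) :: (λw. ((λp. -3) 7)) :: AP] | D=∅]
[2] [S=∅ | E=∅ | C=[6 :: -4 :: PRIM2(sub) :: (λw. ((λp. -3) 7)) :: AP] | D=∅]
[3] [S=[6] | E=∅ | C=[-4 :: PRIM2(sub) :: (λw. ((λp. -3) 7)) :: AP] | D=∅]
[4] [S=[-4 :: 6] | E=∅ | C=[PRIM2(sub) :: (λw. ((λp. -3) 7)) :: AP] | D=∅]
[5] [S=[10] | E=∅ | C=[(λw. ((λp. -3) 7)) :: AP] | D=∅]
[6] [S=[clo(λw. ((λp. -3) 7), ∅) :: 10] | E=∅ | C=[AP] | D=∅]
[7] [S=∅ | E={w↦10} | C=[((λp. -3) 7)] | D=[(∅, ∅, ∅)]]
[8] [S=∅ | E={w↦10} | C=[7 :: (λp. -3) :: AP] | D=[(∅, ∅, ∅)]]
[9] [S=[7] | E={w↦10} | C=[(λp. -3) :: AP] | D=[(∅, ∅, ∅)]]
[10] [S=[clo(λp. -3, {w↦10}) :: 7] | E={w↦10} | C=[AP] | D=[(∅, ∅, ∅)]]
[11] [S=∅ | E={p↦7, w↦10} | C=[-3] | D=[(∅, {w↦10}, ∅) :: (∅, ∅, ∅)]]
[12] [S=[-3] | E={p↦7, w↦10} | C=∅ | D=[(∅, {w↦10}, ∅) :: (∅, ∅, ∅)]]
[13] [S=[-3] | E={w↦10} | C=∅ | D=[(∅, ∅, ∅)]]
[14] [S=[-3] | E=∅ | C=∅ | D=∅]
→ final value -3

Answer: -3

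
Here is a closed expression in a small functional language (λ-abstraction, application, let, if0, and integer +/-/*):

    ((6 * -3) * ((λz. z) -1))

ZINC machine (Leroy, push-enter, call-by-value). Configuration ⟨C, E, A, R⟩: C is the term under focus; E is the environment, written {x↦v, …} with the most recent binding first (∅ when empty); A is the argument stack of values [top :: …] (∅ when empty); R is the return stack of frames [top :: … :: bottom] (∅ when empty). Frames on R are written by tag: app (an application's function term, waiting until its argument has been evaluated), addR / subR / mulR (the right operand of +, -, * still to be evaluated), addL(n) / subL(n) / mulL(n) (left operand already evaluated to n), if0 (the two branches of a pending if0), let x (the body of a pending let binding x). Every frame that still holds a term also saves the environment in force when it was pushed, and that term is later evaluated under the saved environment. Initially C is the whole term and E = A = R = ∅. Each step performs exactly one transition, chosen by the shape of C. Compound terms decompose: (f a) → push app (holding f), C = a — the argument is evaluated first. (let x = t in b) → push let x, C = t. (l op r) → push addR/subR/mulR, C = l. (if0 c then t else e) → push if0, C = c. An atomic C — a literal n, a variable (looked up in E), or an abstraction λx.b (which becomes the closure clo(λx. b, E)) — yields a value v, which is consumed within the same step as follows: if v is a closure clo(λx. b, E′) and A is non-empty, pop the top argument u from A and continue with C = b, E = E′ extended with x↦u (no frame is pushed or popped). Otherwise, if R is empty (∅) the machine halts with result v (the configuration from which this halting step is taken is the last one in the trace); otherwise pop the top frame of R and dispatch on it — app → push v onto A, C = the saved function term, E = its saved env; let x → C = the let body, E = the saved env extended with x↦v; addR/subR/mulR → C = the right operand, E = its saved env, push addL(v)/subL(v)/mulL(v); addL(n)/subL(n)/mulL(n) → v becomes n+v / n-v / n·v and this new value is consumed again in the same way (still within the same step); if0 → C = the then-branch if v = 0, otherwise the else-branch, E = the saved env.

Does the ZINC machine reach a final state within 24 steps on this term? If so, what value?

0. [C=((6 * -3) * ((λz. z) -1)) | E=∅ | A=∅ | R=∅]
1. [C=(6 * -3) | E=∅ | A=∅ | R=[mulR]]
2. [C=6 | E=∅ | A=∅ | R=[mulR :: mulR]]
3. [C=-3 | E=∅ | A=∅ | R=[mulL(6) :: mulR]]
4. [C=((λz. z) -1) | E=∅ | A=∅ | R=[mulL(-18)]]
5. [C=-1 | E=∅ | A=∅ | R=[app :: mulL(-18)]]
6. [C=(λz. z) | E=∅ | A=[-1] | R=[mulL(-18)]]
7. [C=z | E={z↦-1} | A=∅ | R=[mulL(-18)]]
→ final value 18

Answer: 18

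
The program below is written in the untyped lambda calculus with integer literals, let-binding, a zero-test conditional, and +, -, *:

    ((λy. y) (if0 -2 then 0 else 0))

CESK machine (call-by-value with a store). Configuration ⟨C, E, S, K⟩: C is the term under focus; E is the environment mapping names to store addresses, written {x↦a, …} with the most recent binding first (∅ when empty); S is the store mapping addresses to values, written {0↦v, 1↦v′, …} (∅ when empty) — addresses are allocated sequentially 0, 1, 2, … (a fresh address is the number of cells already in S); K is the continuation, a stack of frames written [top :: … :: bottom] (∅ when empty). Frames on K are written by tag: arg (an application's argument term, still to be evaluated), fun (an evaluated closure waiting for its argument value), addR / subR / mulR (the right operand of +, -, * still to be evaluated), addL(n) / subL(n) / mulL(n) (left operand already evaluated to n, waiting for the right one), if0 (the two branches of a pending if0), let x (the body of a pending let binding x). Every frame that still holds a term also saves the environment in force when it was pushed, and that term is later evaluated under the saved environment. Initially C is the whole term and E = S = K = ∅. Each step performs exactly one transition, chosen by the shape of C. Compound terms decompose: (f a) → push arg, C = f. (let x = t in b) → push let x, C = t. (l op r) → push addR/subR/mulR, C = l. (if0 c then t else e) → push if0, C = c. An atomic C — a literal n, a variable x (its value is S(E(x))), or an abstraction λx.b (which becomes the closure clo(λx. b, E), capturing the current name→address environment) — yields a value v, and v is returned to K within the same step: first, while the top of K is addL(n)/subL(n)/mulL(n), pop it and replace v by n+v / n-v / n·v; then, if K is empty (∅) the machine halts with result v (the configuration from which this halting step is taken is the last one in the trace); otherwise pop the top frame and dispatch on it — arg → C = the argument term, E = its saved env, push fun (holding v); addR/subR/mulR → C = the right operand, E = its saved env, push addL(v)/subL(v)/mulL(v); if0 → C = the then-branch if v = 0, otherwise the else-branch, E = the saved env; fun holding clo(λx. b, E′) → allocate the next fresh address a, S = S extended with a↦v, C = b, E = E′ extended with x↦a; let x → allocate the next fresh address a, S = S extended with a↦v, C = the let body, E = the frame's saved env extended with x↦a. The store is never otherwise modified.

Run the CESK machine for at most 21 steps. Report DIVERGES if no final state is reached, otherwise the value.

[0] ⟨C=((λy. y) (if0 -2 then 0 else 0)); E=∅; S=∅; K=∅⟩
[1] ⟨C=(λy. y); E=∅; S=∅; K=[arg]⟩
[2] ⟨C=(if0 -2 then 0 else 0); E=∅; S=∅; K=[fun]⟩
[3] ⟨C=-2; E=∅; S=∅; K=[if0 :: fun]⟩
[4] ⟨C=0; E=∅; S=∅; K=[fun]⟩
[5] ⟨C=y; E={y↦0}; S={0↦0}; K=∅⟩
→ final value 0

Answer: 0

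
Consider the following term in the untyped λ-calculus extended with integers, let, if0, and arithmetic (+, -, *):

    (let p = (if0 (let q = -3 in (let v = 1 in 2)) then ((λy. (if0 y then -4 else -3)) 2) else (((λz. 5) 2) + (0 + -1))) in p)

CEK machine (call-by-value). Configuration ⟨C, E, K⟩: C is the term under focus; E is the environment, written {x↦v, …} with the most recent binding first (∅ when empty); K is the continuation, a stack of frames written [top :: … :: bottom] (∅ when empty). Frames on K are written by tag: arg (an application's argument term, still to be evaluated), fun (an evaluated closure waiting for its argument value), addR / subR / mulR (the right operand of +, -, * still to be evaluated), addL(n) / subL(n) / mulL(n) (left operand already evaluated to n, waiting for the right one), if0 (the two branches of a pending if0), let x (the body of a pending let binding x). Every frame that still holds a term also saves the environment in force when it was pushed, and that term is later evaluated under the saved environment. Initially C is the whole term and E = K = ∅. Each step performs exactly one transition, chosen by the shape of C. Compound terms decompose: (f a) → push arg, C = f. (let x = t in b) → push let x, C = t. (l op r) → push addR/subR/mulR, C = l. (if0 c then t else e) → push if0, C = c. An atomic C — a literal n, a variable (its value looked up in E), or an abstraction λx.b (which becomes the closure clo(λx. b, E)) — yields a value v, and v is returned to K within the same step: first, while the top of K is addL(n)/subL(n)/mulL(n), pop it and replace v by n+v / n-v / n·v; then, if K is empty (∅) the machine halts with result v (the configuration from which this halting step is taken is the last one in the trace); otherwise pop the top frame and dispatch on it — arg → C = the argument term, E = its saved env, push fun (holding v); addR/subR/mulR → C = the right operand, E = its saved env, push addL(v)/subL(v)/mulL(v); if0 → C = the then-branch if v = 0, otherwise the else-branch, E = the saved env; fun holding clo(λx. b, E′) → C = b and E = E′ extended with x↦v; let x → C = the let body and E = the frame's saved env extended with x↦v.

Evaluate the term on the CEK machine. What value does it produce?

Answer: 4

Machine steps:
step 0: ⟨C=(let p = (if0 (let q = -3 in (let v = 1 in 2)) then ((λy. (if0 y then -4 else -3)) 2) else (((λz. 5) 2) + (0 + -1))) in p); E=∅; K=∅⟩
step 1: ⟨C=(if0 (let q = -3 in (let v = 1 in 2)) then ((λy. (if0 y then -4 else -3)) 2) else (((λz. 5) 2) + (0 + -1))); E=∅; K=[let p]⟩
step 2: ⟨C=(let q = -3 in (let v = 1 in 2)); E=∅; K=[if0 :: let p]⟩
step 3: ⟨C=-3; E=∅; K=[let q :: if0 :: let p]⟩
step 4: ⟨C=(let v = 1 in 2); E={q↦-3}; K=[if0 :: let p]⟩
step 5: ⟨C=1; E={q↦-3}; K=[let v :: if0 :: let p]⟩
step 6: ⟨C=2; E={v↦1, q↦-3}; K=[if0 :: let p]⟩
step 7: ⟨C=(((λz. 5) 2) + (0 + -1)); E=∅; K=[let p]⟩
step 8: ⟨C=((λz. 5) 2); E=∅; K=[addR :: let p]⟩
step 9: ⟨C=(λz. 5); E=∅; K=[arg :: addR :: let p]⟩
step 10: ⟨C=2; E=∅; K=[fun :: addR :: let p]⟩
step 11: ⟨C=5; E={z↦2}; K=[addR :: let p]⟩
step 12: ⟨C=(0 + -1); E=∅; K=[addL(5) :: let p]⟩
step 13: ⟨C=0; E=∅; K=[addR :: addL(5) :: let p]⟩
step 14: ⟨C=-1; E=∅; K=[addL(0) :: addL(5) :: let p]⟩
step 15: ⟨C=p; E={p↦4}; K=∅⟩
→ final value 4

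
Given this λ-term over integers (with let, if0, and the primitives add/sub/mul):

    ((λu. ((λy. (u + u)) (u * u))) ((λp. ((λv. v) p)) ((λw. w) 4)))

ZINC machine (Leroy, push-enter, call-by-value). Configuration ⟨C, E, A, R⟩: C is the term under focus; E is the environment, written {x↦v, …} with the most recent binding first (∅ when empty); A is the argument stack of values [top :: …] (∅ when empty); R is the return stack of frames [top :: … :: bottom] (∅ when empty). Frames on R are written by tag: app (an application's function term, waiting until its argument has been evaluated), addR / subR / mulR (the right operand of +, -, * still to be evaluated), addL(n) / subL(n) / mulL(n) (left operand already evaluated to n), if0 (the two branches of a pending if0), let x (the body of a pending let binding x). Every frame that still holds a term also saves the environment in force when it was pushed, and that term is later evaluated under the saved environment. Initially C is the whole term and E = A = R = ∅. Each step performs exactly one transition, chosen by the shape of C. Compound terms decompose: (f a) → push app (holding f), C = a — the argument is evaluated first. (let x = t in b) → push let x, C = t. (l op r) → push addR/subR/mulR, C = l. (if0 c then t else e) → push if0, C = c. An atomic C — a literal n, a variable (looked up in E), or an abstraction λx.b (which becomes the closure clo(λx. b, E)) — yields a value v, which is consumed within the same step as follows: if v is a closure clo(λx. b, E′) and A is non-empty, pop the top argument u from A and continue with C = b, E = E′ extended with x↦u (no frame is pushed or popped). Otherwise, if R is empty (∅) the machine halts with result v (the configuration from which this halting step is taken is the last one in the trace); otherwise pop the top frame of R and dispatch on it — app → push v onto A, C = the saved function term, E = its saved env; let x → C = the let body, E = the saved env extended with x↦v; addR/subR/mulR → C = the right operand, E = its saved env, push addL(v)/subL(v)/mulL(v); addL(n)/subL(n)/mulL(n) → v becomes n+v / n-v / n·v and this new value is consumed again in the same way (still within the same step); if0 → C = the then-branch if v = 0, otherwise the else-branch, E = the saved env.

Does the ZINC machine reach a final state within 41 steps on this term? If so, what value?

[0] [C=((λu. ((λy. (u + u)) (u * u))) ((λp. ((λv. v) p)) ((λw. w) 4))) | E=∅ | A=∅ | R=∅]
[1] [C=((λp. ((λv. v) p)) ((λw. w) 4)) | E=∅ | A=∅ | R=[app]]
[2] [C=((λw. w) 4) | E=∅ | A=∅ | R=[app :: app]]
[3] [C=4 | E=∅ | A=∅ | R=[app :: app :: app]]
[4] [C=(λw. w) | E=∅ | A=[4] | R=[app :: app]]
[5] [C=w | E={w↦4} | A=∅ | R=[app :: app]]
[6] [C=(λp. ((λv. v) p)) | E=∅ | A=[4] | R=[app]]
[7] [C=((λv. v) p) | E={p↦4} | A=∅ | R=[app]]
[8] [C=p | E={p↦4} | A=∅ | R=[app :: app]]
[9] [C=(λv. v) | E={p↦4} | A=[4] | R=[app]]
[10] [C=v | E={v↦4, p↦4} | A=∅ | R=[app]]
[11] [C=(λu. ((λy. (u + u)) (u * u))) | E=∅ | A=[4] | R=∅]
[12] [C=((λy. (u + u)) (u * u)) | E={u↦4} | A=∅ | R=∅]
[13] [C=(u * u) | E={u↦4} | A=∅ | R=[app]]
[14] [C=u | E={u↦4} | A=∅ | R=[mulR :: app]]
[15] [C=u | E={u↦4} | A=∅ | R=[mulL(4) :: app]]
[16] [C=(λy. (u + u)) | E={u↦4} | A=[16] | R=∅]
[17] [C=(u + u) | E={y↦16, u↦4} | A=∅ | R=∅]
[18] [C=u | E={y↦16, u↦4} | A=∅ | R=[addR]]
[19] [C=u | E={y↦16, u↦4} | A=∅ | R=[addL(4)]]
→ final value 8

Answer: 8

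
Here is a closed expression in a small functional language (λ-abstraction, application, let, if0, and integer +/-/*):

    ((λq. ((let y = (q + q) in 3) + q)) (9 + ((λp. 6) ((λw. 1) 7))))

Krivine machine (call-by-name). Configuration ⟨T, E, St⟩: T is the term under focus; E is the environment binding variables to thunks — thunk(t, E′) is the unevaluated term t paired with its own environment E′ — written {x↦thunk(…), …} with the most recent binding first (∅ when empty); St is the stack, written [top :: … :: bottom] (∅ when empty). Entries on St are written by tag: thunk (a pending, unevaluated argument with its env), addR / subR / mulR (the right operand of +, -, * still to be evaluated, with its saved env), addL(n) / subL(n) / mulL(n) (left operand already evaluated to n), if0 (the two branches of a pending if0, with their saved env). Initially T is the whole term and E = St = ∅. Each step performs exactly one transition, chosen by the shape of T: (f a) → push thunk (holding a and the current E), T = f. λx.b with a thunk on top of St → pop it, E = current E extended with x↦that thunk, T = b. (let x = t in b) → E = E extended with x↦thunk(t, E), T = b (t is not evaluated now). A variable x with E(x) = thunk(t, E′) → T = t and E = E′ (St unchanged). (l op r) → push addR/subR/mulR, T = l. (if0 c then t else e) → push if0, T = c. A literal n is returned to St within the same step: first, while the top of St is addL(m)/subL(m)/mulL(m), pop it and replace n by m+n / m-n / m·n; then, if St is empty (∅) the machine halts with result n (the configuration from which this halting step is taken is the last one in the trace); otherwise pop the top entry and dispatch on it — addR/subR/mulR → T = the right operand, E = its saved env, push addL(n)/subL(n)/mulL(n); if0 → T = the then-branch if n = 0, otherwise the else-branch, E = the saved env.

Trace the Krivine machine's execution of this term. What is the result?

Answer: 18

Machine steps:
[0] [T=((λq. ((let y = (q + q) in 3) + q)) (9 + ((λp. 6) ((λw. 1) 7)))) | E=∅ | St=∅]
[1] [T=(λq. ((let y = (q + q) in 3) + q)) | E=∅ | St=[thunk]]
[2] [T=((let y = (q + q) in 3) + q) | E={q↦thunk((9 + ((λp. 6) ((λw. 1) 7))), ∅)} | St=∅]
[3] [T=(let y = (q + q) in 3) | E={q↦thunk((9 + ((λp. 6) ((λw. 1) 7))), ∅)} | St=[addR]]
[4] [T=3 | E={y↦thunk((q + q), {q↦thunk((9 + ((λp. 6) ((λw. 1) 7))), ∅)}), q↦thunk((9 + ((λp. 6) ((λw. 1) 7))), ∅)} | St=[addR]]
[5] [T=q | E={q↦thunk((9 + ((λp. 6) ((λw. 1) 7))), ∅)} | St=[addL(3)]]
[6] [T=(9 + ((λp. 6) ((λw. 1) 7))) | E=∅ | St=[addL(3)]]
[7] [T=9 | E=∅ | St=[addR :: addL(3)]]
[8] [T=((λp. 6) ((λw. 1) 7)) | E=∅ | St=[addL(9) :: addL(3)]]
[9] [T=(λp. 6) | E=∅ | St=[thunk :: addL(9) :: addL(3)]]
[10] [T=6 | E={p↦thunk(((λw. 1) 7), ∅)} | St=[addL(9) :: addL(3)]]
→ final value 18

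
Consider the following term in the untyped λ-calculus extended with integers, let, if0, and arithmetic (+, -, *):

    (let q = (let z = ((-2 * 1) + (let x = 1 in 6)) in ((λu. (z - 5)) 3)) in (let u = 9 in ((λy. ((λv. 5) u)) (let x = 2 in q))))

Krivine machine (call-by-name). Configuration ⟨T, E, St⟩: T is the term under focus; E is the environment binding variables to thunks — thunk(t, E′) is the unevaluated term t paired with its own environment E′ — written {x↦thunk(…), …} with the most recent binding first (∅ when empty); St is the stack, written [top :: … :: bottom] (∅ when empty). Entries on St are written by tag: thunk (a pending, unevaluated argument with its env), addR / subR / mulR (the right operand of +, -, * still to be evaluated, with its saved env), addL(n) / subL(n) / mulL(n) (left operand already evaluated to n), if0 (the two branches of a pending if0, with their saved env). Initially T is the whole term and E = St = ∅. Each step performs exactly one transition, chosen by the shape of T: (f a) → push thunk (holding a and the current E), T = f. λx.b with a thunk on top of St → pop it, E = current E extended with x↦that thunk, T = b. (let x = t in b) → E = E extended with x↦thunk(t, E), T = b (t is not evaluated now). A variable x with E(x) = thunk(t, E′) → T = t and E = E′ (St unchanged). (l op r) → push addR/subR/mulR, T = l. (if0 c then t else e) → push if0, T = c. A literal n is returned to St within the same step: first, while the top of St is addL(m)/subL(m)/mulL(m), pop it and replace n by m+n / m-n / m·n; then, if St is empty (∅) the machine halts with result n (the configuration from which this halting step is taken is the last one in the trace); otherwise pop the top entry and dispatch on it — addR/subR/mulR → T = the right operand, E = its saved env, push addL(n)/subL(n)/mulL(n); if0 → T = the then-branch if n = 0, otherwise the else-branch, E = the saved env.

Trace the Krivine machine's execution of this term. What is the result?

Answer: 5

Derivation:
[0] <T=(let q = (let z = ((-2 * 1) + (let x = 1 in 6)) in ((λu. (z - 5)) 3)) in (let u = 9 in ((λy. ((λv. 5) u)) (let x = 2 in q)))), E=∅, St=∅>
[1] <T=(let u = 9 in ((λy. ((λv. 5) u)) (let x = 2 in q))), E={q↦thunk((let z = ((-2 * 1) + (let x = 1 in 6)) in ((λu. (z - 5)) 3)), ∅)}, St=∅>
[2] <T=((λy. ((λv. 5) u)) (let x = 2 in q)), E={u↦thunk(9, {q↦thunk((let z = ((-2 * 1) + (let x = 1 in 6)) in ((λu. (z - 5)) 3)), ∅)}), q↦thunk((let z = ((-2 * 1) + (let x = 1 in 6)) in ((λu. (z - 5)) 3)), ∅)}, St=∅>
[3] <T=(λy. ((λv. 5) u)), E={u↦thunk(9, {q↦thunk((let z = ((-2 * 1) + (let x = 1 in 6)) in ((λu. (z - 5)) 3)), ∅)}), q↦thunk((let z = ((-2 * 1) + (let x = 1 in 6)) in ((λu. (z - 5)) 3)), ∅)}, St=[thunk]>
[4] <T=((λv. 5) u), E={y↦thunk((let x = 2 in q), {u↦thunk(9, {q↦thunk((let z = ((-2 * 1) + (let x = 1 in 6)) in ((λu. (z - 5)) 3)), ∅)}), q↦thunk((let z = ((-2 * 1) + (let x = 1 in 6)) in ((λu. (z - 5)) 3)), ∅)}), u↦thunk(9, {q↦thunk((let z = ((-2 * 1) + (let x = 1 in 6)) in ((λu. (z - 5)) 3)), ∅)}), q↦thunk((let z = ((-2 * 1) + (let x = 1 in 6)) in ((λu. (z - 5)) 3)), ∅)}, St=∅>
[5] <T=(λv. 5), E={y↦thunk((let x = 2 in q), {u↦thunk(9, {q↦thunk((let z = ((-2 * 1) + (let x = 1 in 6)) in ((λu. (z - 5)) 3)), ∅)}), q↦thunk((let z = ((-2 * 1) + (let x = 1 in 6)) in ((λu. (z - 5)) 3)), ∅)}), u↦thunk(9, {q↦thunk((let z = ((-2 * 1) + (let x = 1 in 6)) in ((λu. (z - 5)) 3)), ∅)}), q↦thunk((let z = ((-2 * 1) + (let x = 1 in 6)) in ((λu. (z - 5)) 3)), ∅)}, St=[thunk]>
[6] <T=5, E={v↦thunk(u, {y↦thunk((let x = 2 in q), {u↦thunk(9, {q↦thunk((let z = ((-2 * 1) + (let x = 1 in 6)) in ((λu. (z - 5)) 3)), ∅)}), q↦thunk((let z = ((-2 * 1) + (let x = 1 in 6)) in ((λu. (z - 5)) 3)), ∅)}), u↦thunk(9, {q↦thunk((let z = ((-2 * 1) + (let x = 1 in 6)) in ((λu. (z - 5)) 3)), ∅)}), q↦thunk((let z = ((-2 * 1) + (let x = 1 in 6)) in ((λu. (z - 5)) 3)), ∅)}), y↦thunk((let x = 2 in q), {u↦thunk(9, {q↦thunk((let z = ((-2 * 1) + (let x = 1 in 6)) in ((λu. (z - 5)) 3)), ∅)}), q↦thunk((let z = ((-2 * 1) + (let x = 1 in 6)) in ((λu. (z - 5)) 3)), ∅)}), u↦thunk(9, {q↦thunk((let z = ((-2 * 1) + (let x = 1 in 6)) in ((λu. (z - 5)) 3)), ∅)}), q↦thunk((let z = ((-2 * 1) + (let x = 1 in 6)) in ((λu. (z - 5)) 3)), ∅)}, St=∅>
→ final value 5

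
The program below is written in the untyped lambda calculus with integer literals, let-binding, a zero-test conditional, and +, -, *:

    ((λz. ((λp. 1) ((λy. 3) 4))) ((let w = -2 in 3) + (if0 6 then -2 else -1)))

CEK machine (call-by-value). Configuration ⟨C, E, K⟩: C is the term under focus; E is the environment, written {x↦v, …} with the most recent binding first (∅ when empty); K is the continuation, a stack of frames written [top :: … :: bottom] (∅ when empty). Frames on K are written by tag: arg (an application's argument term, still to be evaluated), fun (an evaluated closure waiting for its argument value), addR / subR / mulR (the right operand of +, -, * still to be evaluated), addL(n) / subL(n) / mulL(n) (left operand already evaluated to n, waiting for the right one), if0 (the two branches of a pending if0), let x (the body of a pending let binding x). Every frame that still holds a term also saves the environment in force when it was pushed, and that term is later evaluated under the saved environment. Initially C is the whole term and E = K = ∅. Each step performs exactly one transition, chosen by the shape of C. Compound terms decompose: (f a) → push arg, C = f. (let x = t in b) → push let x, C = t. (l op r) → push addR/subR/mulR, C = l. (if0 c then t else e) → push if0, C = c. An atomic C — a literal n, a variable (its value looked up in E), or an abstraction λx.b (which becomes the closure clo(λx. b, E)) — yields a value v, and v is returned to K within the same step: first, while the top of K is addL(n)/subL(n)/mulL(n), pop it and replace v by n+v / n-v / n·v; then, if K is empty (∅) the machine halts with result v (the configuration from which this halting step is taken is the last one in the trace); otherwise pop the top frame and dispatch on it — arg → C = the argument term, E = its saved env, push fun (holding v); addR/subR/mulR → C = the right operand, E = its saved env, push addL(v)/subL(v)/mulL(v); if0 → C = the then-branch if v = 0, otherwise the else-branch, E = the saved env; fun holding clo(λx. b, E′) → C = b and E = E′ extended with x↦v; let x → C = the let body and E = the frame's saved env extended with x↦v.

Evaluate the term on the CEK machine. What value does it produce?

[0] ⟨C=((λz. ((λp. 1) ((λy. 3) 4))) ((let w = -2 in 3) + (if0 6 then -2 else -1))); E=∅; K=∅⟩
[1] ⟨C=(λz. ((λp. 1) ((λy. 3) 4))); E=∅; K=[arg]⟩
[2] ⟨C=((let w = -2 in 3) + (if0 6 then -2 else -1)); E=∅; K=[fun]⟩
[3] ⟨C=(let w = -2 in 3); E=∅; K=[addR :: fun]⟩
[4] ⟨C=-2; E=∅; K=[let w :: addR :: fun]⟩
[5] ⟨C=3; E={w↦-2}; K=[addR :: fun]⟩
[6] ⟨C=(if0 6 then -2 else -1); E=∅; K=[addL(3) :: fun]⟩
[7] ⟨C=6; E=∅; K=[if0 :: addL(3) :: fun]⟩
[8] ⟨C=-1; E=∅; K=[addL(3) :: fun]⟩
[9] ⟨C=((λp. 1) ((λy. 3) 4)); E={z↦2}; K=∅⟩
[10] ⟨C=(λp. 1); E={z↦2}; K=[arg]⟩
[11] ⟨C=((λy. 3) 4); E={z↦2}; K=[fun]⟩
[12] ⟨C=(λy. 3); E={z↦2}; K=[arg :: fun]⟩
[13] ⟨C=4; E={z↦2}; K=[fun :: fun]⟩
[14] ⟨C=3; E={y↦4, z↦2}; K=[fun]⟩
[15] ⟨C=1; E={p↦3, z↦2}; K=∅⟩
→ final value 1

Answer: 1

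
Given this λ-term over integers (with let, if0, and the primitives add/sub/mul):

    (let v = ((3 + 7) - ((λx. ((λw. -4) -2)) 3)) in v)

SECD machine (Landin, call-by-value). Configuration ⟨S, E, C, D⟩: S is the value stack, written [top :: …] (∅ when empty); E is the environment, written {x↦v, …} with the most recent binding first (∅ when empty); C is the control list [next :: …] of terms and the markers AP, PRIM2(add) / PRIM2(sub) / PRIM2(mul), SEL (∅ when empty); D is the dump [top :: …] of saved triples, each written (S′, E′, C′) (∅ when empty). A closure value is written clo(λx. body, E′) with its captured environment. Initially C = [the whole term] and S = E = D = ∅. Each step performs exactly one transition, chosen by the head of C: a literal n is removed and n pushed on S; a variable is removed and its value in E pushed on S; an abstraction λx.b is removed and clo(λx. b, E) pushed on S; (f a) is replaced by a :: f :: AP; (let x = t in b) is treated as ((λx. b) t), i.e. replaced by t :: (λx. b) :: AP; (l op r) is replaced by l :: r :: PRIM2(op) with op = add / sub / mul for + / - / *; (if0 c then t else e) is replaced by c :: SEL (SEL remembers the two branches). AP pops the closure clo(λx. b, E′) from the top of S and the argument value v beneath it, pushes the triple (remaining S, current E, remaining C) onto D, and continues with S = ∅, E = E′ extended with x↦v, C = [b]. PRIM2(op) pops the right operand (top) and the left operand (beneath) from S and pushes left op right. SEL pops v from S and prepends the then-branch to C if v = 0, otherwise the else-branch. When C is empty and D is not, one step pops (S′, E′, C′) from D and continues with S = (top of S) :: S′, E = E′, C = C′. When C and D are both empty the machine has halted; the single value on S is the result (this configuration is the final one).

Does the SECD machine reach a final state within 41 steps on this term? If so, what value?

[0] [S=∅ | E=∅ | C=[(let v = ((3 + 7) - ((λx. ((λw. -4) -2)) 3)) in v)] | D=∅]
[1] [S=∅ | E=∅ | C=[((3 + 7) - ((λx. ((λw. -4) -2)) 3)) :: (λv. v) :: AP] | D=∅]
[2] [S=∅ | E=∅ | C=[(3 + 7) :: ((λx. ((λw. -4) -2)) 3) :: PRIM2(sub) :: (λv. v) :: AP] | D=∅]
[3] [S=∅ | E=∅ | C=[3 :: 7 :: PRIM2(add) :: ((λx. ((λw. -4) -2)) 3) :: PRIM2(sub) :: (λv. v) :: AP] | D=∅]
[4] [S=[3] | E=∅ | C=[7 :: PRIM2(add) :: ((λx. ((λw. -4) -2)) 3) :: PRIM2(sub) :: (λv. v) :: AP] | D=∅]
[5] [S=[7 :: 3] | E=∅ | C=[PRIM2(add) :: ((λx. ((λw. -4) -2)) 3) :: PRIM2(sub) :: (λv. v) :: AP] | D=∅]
[6] [S=[10] | E=∅ | C=[((λx. ((λw. -4) -2)) 3) :: PRIM2(sub) :: (λv. v) :: AP] | D=∅]
[7] [S=[10] | E=∅ | C=[3 :: (λx. ((λw. -4) -2)) :: AP :: PRIM2(sub) :: (λv. v) :: AP] | D=∅]
[8] [S=[3 :: 10] | E=∅ | C=[(λx. ((λw. -4) -2)) :: AP :: PRIM2(sub) :: (λv. v) :: AP] | D=∅]
[9] [S=[clo(λx. ((λw. -4) -2), ∅) :: 3 :: 10] | E=∅ | C=[AP :: PRIM2(sub) :: (λv. v) :: AP] | D=∅]
[10] [S=∅ | E={x↦3} | C=[((λw. -4) -2)] | D=[([10], ∅, [PRIM2(sub) :: (λv. v) :: AP])]]
[11] [S=∅ | E={x↦3} | C=[-2 :: (λw. -4) :: AP] | D=[([10], ∅, [PRIM2(sub) :: (λv. v) :: AP])]]
[12] [S=[-2] | E={x↦3} | C=[(λw. -4) :: AP] | D=[([10], ∅, [PRIM2(sub) :: (λv. v) :: AP])]]
[13] [S=[clo(λw. -4, {x↦3}) :: -2] | E={x↦3} | C=[AP] | D=[([10], ∅, [PRIM2(sub) :: (λv. v) :: AP])]]
[14] [S=∅ | E={w↦-2, x↦3} | C=[-4] | D=[(∅, {x↦3}, ∅) :: ([10], ∅, [PRIM2(sub) :: (λv. v) :: AP])]]
[15] [S=[-4] | E={w↦-2, x↦3} | C=∅ | D=[(∅, {x↦3}, ∅) :: ([10], ∅, [PRIM2(sub) :: (λv. v) :: AP])]]
[16] [S=[-4] | E={x↦3} | C=∅ | D=[([10], ∅, [PRIM2(sub) :: (λv. v) :: AP])]]
[17] [S=[-4 :: 10] | E=∅ | C=[PRIM2(sub) :: (λv. v) :: AP] | D=∅]
[18] [S=[14] | E=∅ | C=[(λv. v) :: AP] | D=∅]
[19] [S=[clo(λv. v, ∅) :: 14] | E=∅ | C=[AP] | D=∅]
[20] [S=∅ | E={v↦14} | C=[v] | D=[(∅, ∅, ∅)]]
[21] [S=[14] | E={v↦14} | C=∅ | D=[(∅, ∅, ∅)]]
[22] [S=[14] | E=∅ | C=∅ | D=∅]
→ final value 14

Answer: 14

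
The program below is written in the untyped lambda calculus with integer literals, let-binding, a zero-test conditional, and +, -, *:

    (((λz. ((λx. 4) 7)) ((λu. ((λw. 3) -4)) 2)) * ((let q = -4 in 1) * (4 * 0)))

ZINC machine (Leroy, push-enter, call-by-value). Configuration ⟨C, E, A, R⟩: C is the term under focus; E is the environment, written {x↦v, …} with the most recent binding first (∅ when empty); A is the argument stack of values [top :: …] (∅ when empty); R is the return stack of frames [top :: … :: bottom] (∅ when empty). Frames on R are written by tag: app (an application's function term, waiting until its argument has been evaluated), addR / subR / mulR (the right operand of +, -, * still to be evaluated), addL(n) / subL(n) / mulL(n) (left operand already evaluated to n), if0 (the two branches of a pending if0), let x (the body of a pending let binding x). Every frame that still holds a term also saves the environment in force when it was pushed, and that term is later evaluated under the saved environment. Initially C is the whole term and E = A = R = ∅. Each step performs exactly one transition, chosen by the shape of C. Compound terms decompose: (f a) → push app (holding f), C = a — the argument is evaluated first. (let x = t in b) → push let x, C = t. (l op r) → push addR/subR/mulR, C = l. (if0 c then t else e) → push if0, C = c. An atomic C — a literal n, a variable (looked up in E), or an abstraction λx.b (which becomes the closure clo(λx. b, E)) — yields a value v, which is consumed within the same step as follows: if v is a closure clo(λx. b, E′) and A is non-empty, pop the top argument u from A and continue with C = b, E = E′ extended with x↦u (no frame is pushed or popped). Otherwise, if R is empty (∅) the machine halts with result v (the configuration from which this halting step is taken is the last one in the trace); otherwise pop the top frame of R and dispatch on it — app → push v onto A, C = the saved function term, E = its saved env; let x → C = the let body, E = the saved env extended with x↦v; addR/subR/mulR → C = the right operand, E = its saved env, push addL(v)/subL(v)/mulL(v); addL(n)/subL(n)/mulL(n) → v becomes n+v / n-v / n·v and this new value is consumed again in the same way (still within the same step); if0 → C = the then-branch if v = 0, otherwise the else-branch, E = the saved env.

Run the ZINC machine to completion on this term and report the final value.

t=0: <C=(((λz. ((λx. 4) 7)) ((λu. ((λw. 3) -4)) 2)) * ((let q = -4 in 1) * (4 * 0))), E=∅, A=∅, R=∅>
t=1: <C=((λz. ((λx. 4) 7)) ((λu. ((λw. 3) -4)) 2)), E=∅, A=∅, R=[mulR]>
t=2: <C=((λu. ((λw. 3) -4)) 2), E=∅, A=∅, R=[app :: mulR]>
t=3: <C=2, E=∅, A=∅, R=[app :: app :: mulR]>
t=4: <C=(λu. ((λw. 3) -4)), E=∅, A=[2], R=[app :: mulR]>
t=5: <C=((λw. 3) -4), E={u↦2}, A=∅, R=[app :: mulR]>
t=6: <C=-4, E={u↦2}, A=∅, R=[app :: app :: mulR]>
t=7: <C=(λw. 3), E={u↦2}, A=[-4], R=[app :: mulR]>
t=8: <C=3, E={w↦-4, u↦2}, A=∅, R=[app :: mulR]>
t=9: <C=(λz. ((λx. 4) 7)), E=∅, A=[3], R=[mulR]>
t=10: <C=((λx. 4) 7), E={z↦3}, A=∅, R=[mulR]>
t=11: <C=7, E={z↦3}, A=∅, R=[app :: mulR]>
t=12: <C=(λx. 4), E={z↦3}, A=[7], R=[mulR]>
t=13: <C=4, E={x↦7, z↦3}, A=∅, R=[mulR]>
t=14: <C=((let q = -4 in 1) * (4 * 0)), E=∅, A=∅, R=[mulL(4)]>
t=15: <C=(let q = -4 in 1), E=∅, A=∅, R=[mulR :: mulL(4)]>
t=16: <C=-4, E=∅, A=∅, R=[let q :: mulR :: mulL(4)]>
t=17: <C=1, E={q↦-4}, A=∅, R=[mulR :: mulL(4)]>
t=18: <C=(4 * 0), E=∅, A=∅, R=[mulL(1) :: mulL(4)]>
t=19: <C=4, E=∅, A=∅, R=[mulR :: mulL(1) :: mulL(4)]>
t=20: <C=0, E=∅, A=∅, R=[mulL(4) :: mulL(1) :: mulL(4)]>
→ final value 0

Answer: 0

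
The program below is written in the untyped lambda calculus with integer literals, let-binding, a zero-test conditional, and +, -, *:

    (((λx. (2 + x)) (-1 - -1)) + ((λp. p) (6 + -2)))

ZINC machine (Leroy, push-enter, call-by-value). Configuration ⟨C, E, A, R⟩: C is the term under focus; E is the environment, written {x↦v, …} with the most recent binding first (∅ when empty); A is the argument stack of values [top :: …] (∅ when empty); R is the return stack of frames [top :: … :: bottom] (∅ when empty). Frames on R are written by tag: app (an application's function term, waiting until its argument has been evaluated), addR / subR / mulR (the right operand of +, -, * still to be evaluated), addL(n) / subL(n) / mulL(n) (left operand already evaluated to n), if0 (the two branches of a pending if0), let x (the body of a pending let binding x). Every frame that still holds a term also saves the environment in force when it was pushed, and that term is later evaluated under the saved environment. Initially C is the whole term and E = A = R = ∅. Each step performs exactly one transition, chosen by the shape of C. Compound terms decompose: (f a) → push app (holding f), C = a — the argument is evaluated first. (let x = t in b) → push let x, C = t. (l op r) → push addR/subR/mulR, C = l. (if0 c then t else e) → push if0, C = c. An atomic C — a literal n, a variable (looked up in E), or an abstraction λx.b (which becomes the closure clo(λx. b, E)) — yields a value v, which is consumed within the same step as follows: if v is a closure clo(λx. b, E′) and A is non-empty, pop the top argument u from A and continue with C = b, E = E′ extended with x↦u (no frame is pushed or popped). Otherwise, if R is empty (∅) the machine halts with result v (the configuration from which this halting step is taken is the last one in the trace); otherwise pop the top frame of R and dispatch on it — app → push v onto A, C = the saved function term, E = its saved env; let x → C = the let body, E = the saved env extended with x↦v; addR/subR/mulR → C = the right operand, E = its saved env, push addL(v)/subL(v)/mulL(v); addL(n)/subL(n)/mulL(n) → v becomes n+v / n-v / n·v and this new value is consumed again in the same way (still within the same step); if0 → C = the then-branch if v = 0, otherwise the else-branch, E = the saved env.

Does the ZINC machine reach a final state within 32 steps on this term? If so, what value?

[0] <C=(((λx. (2 + x)) (-1 - -1)) + ((λp. p) (6 + -2))), E=∅, A=∅, R=∅>
[1] <C=((λx. (2 + x)) (-1 - -1)), E=∅, A=∅, R=[addR]>
[2] <C=(-1 - -1), E=∅, A=∅, R=[app :: addR]>
[3] <C=-1, E=∅, A=∅, R=[subR :: app :: addR]>
[4] <C=-1, E=∅, A=∅, R=[subL(-1) :: app :: addR]>
[5] <C=(λx. (2 + x)), E=∅, A=[0], R=[addR]>
[6] <C=(2 + x), E={x↦0}, A=∅, R=[addR]>
[7] <C=2, E={x↦0}, A=∅, R=[addR :: addR]>
[8] <C=x, E={x↦0}, A=∅, R=[addL(2) :: addR]>
[9] <C=((λp. p) (6 + -2)), E=∅, A=∅, R=[addL(2)]>
[10] <C=(6 + -2), E=∅, A=∅, R=[app :: addL(2)]>
[11] <C=6, E=∅, A=∅, R=[addR :: app :: addL(2)]>
[12] <C=-2, E=∅, A=∅, R=[addL(6) :: app :: addL(2)]>
[13] <C=(λp. p), E=∅, A=[4], R=[addL(2)]>
[14] <C=p, E={p↦4}, A=∅, R=[addL(2)]>
→ final value 6

Answer: 6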